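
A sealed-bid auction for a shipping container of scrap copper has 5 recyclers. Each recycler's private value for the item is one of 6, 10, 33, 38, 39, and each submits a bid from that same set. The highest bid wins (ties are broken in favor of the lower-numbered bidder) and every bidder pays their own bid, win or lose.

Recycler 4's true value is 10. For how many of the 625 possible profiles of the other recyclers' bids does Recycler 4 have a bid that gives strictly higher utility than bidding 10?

623

Others bid (6, 6, 6, 33): truth gives -10; bid 6 gives -6 > -10. Violating.
Others bid (6, 6, 6, 38): truth gives -10; bid 6 gives -6 > -10. Violating.
Others bid (6, 6, 6, 39): truth gives -10; bid 6 gives -6 > -10. Violating.
Others bid (6, 6, 10, 6): truth gives -10; bid 6 gives -6 > -10. Violating.
Others bid (6, 6, 6, 6): truth gives 0; no alternative beats it.
Others bid (6, 6, 6, 10): truth gives 0; no alternative beats it.
(Checking all 625 profiles: 623 have a profitable deviation, 2 do not.)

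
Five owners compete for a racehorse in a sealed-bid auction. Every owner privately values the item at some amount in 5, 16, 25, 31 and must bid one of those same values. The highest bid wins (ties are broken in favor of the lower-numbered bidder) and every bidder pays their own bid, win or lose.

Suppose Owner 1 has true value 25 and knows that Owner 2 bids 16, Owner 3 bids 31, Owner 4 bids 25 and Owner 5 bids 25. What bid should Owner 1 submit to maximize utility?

Bid 5: loses but pays 5, utility -5.
Bid 16: loses but pays 16, utility -16.
Bid 25: loses but pays 25, utility -25.
Bid 31: wins, pays 31, utility 25 - 31 = -6.
The best choice is 5 with utility -5.

5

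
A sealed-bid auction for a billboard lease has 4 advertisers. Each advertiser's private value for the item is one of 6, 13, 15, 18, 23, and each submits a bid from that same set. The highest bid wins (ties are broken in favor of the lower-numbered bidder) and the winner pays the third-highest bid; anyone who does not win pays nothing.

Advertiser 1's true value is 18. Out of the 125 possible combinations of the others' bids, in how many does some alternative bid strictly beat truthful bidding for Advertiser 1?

27

Others bid (6, 6, 23): truth gives 0; bid 23 gives 12 > 0. Violating.
Others bid (6, 13, 23): truth gives 0; bid 23 gives 5 > 0. Violating.
Others bid (6, 15, 23): truth gives 0; bid 23 gives 3 > 0. Violating.
Others bid (6, 23, 6): truth gives 0; bid 23 gives 12 > 0. Violating.
Others bid (6, 6, 6): truth gives 12; no alternative beats it.
Others bid (6, 6, 13): truth gives 12; no alternative beats it.
(Checking all 125 profiles: 27 have a profitable deviation, 98 do not.)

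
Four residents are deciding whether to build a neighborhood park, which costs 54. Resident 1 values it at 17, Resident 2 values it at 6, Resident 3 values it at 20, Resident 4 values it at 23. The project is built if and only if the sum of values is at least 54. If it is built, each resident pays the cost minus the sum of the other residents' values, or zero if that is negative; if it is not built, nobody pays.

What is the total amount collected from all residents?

Total value 66 ≥ cost 54, so it is built.
Resident 1: others sum to 49; max(0, 54 - 49) = 5.
Resident 2: others sum to 60; max(0, 54 - 60) = 0.
Resident 3: others sum to 46; max(0, 54 - 46) = 8.
Resident 4: others sum to 43; max(0, 54 - 43) = 11.
Total collected = 5 + 0 + 8 + 11 = 24.

24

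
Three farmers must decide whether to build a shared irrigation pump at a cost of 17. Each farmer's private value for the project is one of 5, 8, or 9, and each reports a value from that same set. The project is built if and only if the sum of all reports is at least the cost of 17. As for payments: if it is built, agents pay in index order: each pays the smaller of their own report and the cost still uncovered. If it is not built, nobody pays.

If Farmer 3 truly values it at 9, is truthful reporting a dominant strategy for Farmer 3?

Check each profile of the others' reports and compare truth against every alternative report.
Others report (8, 9): truth gives 9, best alternative gives 9.
Others report (9, 8): truth gives 9, best alternative gives 9.
Others report (9, 9): truth gives 9, best alternative gives 9.
Others report (8, 8): truth gives 8, best alternative gives 8.
Others report (5, 9): truth gives 6, best alternative gives 6.
Others report (9, 5): truth gives 6, best alternative gives 6.
(Remaining 3 profiles checked similarly; truth is weakly best in each.)
In every case the truthful report is at least as good as any alternative, so it is a dominant strategy.

Yes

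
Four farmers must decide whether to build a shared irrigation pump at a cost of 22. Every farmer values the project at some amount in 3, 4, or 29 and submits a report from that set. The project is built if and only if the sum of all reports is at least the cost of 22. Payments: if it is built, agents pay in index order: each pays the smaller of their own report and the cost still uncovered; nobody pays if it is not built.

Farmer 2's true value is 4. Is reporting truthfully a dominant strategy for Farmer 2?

No

Consider the case where Farmer 1 reports 3, Farmer 3 reports 3 and Farmer 4 reports 29.
Truthful report 4: project built, pays 4, utility 4 - 4 = 0.
Report 3 instead: project built, pays 3, utility 4 - 3 = 1.
Since 1 > 0, reporting 3 is strictly better here, so truthful reporting is not dominant.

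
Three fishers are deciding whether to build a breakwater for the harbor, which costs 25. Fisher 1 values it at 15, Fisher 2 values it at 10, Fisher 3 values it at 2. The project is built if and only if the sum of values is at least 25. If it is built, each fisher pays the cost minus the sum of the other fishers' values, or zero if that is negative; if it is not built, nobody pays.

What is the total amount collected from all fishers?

Total value 27 ≥ cost 25, so it is built.
Fisher 1: others sum to 12; max(0, 25 - 12) = 13.
Fisher 2: others sum to 17; max(0, 25 - 17) = 8.
Fisher 3: others sum to 25; max(0, 25 - 25) = 0.
Total collected = 13 + 8 + 0 = 21.

21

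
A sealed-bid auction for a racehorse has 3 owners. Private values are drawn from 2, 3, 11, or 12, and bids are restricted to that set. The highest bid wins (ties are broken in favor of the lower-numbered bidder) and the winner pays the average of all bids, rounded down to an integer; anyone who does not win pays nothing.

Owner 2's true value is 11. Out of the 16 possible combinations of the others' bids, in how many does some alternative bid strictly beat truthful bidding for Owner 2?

Others bid (2, 2): truth gives 6; bid 3 gives 9 > 6. Violating.
Others bid (2, 3): truth gives 6; bid 3 gives 9 > 6. Violating.
Others bid (2, 12): truth gives 0; bid 12 gives 3 > 0. Violating.
Others bid (3, 12): truth gives 0; bid 12 gives 2 > 0. Violating.
Others bid (2, 11): truth gives 3; no alternative beats it.
Others bid (3, 2): truth gives 6; no alternative beats it.
(Checking all 16 profiles: 6 have a profitable deviation, 10 do not.)

6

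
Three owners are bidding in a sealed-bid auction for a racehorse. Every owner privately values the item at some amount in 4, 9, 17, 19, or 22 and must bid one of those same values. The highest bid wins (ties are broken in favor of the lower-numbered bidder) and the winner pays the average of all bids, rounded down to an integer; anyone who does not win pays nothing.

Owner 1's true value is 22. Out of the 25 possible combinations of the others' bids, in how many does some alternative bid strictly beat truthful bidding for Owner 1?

Others bid (4, 4): truth gives 12; bid 4 gives 18 > 12. Violating.
Others bid (4, 9): truth gives 11; bid 9 gives 15 > 11. Violating.
Others bid (4, 17): truth gives 8; bid 17 gives 10 > 8. Violating.
Others bid (4, 19): truth gives 7; bid 19 gives 8 > 7. Violating.
Others bid (4, 22): truth gives 6; no alternative beats it.
Others bid (9, 22): truth gives 5; no alternative beats it.
(Checking all 25 profiles: 16 have a profitable deviation, 9 do not.)

16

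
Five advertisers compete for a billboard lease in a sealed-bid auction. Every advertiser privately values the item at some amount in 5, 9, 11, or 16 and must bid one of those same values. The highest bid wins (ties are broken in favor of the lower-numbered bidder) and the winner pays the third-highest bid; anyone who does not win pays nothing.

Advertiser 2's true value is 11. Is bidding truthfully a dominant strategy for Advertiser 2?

No

Consider the case where Advertiser 1 bids 5, Advertiser 3 bids 5, Advertiser 4 bids 5 and Advertiser 5 bids 16.
Truthful bid 11: loses, pays 0, utility 0.
Bid 16 instead: wins, pays 5, utility 11 - 5 = 6.
Since 6 > 0, bidding 16 is strictly better here, so truthful bidding is not dominant.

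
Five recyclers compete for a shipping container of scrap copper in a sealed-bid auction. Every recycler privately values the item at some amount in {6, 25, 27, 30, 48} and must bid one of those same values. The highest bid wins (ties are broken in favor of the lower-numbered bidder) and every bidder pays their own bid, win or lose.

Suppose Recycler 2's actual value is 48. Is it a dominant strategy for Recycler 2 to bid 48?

No

Consider the case where Recycler 1 bids 6, Recycler 3 bids 6, Recycler 4 bids 6 and Recycler 5 bids 6.
Truthful bid 48: wins, pays 48, utility 48 - 48 = 0.
Bid 25 instead: wins, pays 25, utility 48 - 25 = 23.
Since 23 > 0, bidding 25 is strictly better here, so truthful bidding is not dominant.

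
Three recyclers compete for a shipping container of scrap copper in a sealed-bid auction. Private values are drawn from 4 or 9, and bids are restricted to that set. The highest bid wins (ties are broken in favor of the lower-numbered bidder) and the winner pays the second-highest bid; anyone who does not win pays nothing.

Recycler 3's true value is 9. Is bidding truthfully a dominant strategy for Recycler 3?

Check each profile of the others' bids and compare truth against every alternative bid.
Others bid (4, 4): truth gives 5, best alternative gives 0.
Others bid (4, 9): truth gives 0, best alternative gives 0.
Others bid (9, 4): truth gives 0, best alternative gives 0.
Others bid (9, 9): truth gives 0, best alternative gives 0.
In every case the truthful bid is at least as good as any alternative, so it is a dominant strategy.

Yes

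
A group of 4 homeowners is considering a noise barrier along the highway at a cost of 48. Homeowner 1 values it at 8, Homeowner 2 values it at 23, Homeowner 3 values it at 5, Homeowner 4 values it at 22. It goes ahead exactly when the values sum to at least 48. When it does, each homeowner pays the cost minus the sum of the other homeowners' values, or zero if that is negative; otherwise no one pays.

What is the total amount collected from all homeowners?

Total value 58 ≥ cost 48, so it is built.
Homeowner 1: others sum to 50; max(0, 48 - 50) = 0.
Homeowner 2: others sum to 35; max(0, 48 - 35) = 13.
Homeowner 3: others sum to 53; max(0, 48 - 53) = 0.
Homeowner 4: others sum to 36; max(0, 48 - 36) = 12.
Total collected = 0 + 13 + 0 + 12 = 25.

25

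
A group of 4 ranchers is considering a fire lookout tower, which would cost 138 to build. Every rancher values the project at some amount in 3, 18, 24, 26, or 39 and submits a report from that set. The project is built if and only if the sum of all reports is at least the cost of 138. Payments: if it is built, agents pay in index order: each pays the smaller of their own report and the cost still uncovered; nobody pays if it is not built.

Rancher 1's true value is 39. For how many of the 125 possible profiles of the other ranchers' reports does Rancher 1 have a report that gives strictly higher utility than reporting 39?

Others report (39, 39, 39): truth gives 0; report 24 gives 15 > 0. Violating.
Others report (3, 3, 3): truth gives 0; no alternative beats it.
Others report (3, 3, 18): truth gives 0; no alternative beats it.
(Checking all 125 profiles: 1 has a profitable deviation, 124 do not.)

1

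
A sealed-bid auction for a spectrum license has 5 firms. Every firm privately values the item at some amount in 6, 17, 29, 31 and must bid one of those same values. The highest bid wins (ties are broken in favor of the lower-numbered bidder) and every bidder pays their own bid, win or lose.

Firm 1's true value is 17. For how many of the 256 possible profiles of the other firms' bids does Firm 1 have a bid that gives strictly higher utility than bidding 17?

Others bid (6, 6, 6, 6): truth gives 0; bid 6 gives 11 > 0. Violating.
Others bid (6, 6, 6, 29): truth gives -17; bid 6 gives -6 > -17. Violating.
Others bid (6, 6, 6, 31): truth gives -17; bid 6 gives -6 > -17. Violating.
Others bid (6, 6, 17, 29): truth gives -17; bid 6 gives -6 > -17. Violating.
Others bid (6, 6, 6, 17): truth gives 0; no alternative beats it.
Others bid (6, 6, 17, 6): truth gives 0; no alternative beats it.
(Checking all 256 profiles: 241 have a profitable deviation, 15 do not.)

241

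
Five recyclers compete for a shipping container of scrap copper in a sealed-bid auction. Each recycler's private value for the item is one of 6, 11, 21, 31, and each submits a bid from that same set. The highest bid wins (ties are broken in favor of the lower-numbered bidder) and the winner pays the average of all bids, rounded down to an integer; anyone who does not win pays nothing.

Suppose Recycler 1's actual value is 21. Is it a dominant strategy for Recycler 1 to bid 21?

Consider the case where Recycler 2 bids 6, Recycler 3 bids 6, Recycler 4 bids 6 and Recycler 5 bids 6.
Truthful bid 21: wins, pays 9, utility 21 - 9 = 12.
Bid 6 instead: wins, pays 6, utility 21 - 6 = 15.
Since 15 > 12, bidding 6 is strictly better here, so truthful bidding is not dominant.

No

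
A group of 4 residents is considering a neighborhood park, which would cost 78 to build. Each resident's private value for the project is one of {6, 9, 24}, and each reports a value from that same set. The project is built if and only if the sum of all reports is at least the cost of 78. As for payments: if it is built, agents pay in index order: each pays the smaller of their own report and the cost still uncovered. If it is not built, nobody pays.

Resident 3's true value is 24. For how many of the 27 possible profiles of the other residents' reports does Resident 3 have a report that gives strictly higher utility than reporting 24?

Others report (24, 24, 24): truth gives 0; report 6 gives 18 > 0. Violating.
Others report (6, 6, 6): truth gives 0; no alternative beats it.
Others report (6, 6, 9): truth gives 0; no alternative beats it.
(Checking all 27 profiles: 1 has a profitable deviation, 26 do not.)

1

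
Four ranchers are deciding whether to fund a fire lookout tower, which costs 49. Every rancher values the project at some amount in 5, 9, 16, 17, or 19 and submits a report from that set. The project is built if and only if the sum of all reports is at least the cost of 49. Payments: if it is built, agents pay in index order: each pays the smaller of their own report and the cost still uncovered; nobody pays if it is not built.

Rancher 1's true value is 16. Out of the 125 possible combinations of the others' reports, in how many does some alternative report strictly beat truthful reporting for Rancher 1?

Others report (5, 16, 19): truth gives 0; report 9 gives 7 > 0. Violating.
Others report (5, 17, 19): truth gives 0; report 9 gives 7 > 0. Violating.
Others report (5, 19, 16): truth gives 0; report 9 gives 7 > 0. Violating.
Others report (5, 19, 17): truth gives 0; report 9 gives 7 > 0. Violating.
Others report (5, 5, 5): truth gives 0; no alternative beats it.
Others report (5, 5, 9): truth gives 0; no alternative beats it.
(Checking all 125 profiles: 69 have a profitable deviation, 56 do not.)

69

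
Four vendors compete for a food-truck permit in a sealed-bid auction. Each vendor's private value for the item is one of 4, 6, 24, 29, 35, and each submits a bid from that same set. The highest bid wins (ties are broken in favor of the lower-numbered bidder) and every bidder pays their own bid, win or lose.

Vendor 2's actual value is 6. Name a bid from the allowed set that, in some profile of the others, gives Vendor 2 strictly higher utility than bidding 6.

4

Suppose Vendor 1 bids 4, Vendor 3 bids 4 and Vendor 4 bids 24.
Bid 6: loses but pays 6, utility -6.
Bid 4: loses but pays 4, utility -4.
So bidding 4 beats truth here (-4 > -6).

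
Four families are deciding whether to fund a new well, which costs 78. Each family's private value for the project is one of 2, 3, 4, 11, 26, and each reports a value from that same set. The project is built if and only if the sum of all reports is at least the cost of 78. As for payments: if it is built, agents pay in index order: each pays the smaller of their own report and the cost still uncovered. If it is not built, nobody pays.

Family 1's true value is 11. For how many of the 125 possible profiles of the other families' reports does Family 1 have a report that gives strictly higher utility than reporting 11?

1

Others report (26, 26, 26): truth gives 0; report 2 gives 9 > 0. Violating.
Others report (2, 2, 2): truth gives 0; no alternative beats it.
Others report (2, 2, 3): truth gives 0; no alternative beats it.
(Checking all 125 profiles: 1 has a profitable deviation, 124 do not.)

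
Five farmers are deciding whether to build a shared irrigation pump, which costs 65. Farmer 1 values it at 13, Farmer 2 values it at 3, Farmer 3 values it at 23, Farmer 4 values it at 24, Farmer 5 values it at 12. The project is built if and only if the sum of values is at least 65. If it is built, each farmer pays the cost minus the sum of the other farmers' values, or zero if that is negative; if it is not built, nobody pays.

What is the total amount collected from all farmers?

32

Total value 75 ≥ cost 65, so it is built.
Farmer 1: others sum to 62; max(0, 65 - 62) = 3.
Farmer 2: others sum to 72; max(0, 65 - 72) = 0.
Farmer 3: others sum to 52; max(0, 65 - 52) = 13.
Farmer 4: others sum to 51; max(0, 65 - 51) = 14.
Farmer 5: others sum to 63; max(0, 65 - 63) = 2.
Total collected = 3 + 0 + 13 + 14 + 2 = 32.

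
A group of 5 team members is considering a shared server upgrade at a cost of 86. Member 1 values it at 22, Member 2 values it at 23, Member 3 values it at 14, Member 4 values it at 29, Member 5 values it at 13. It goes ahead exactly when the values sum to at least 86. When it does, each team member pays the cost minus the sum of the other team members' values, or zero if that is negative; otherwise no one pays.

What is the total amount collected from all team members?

29

Total value 101 ≥ cost 86, so it is built.
Member 1: others sum to 79; max(0, 86 - 79) = 7.
Member 2: others sum to 78; max(0, 86 - 78) = 8.
Member 3: others sum to 87; max(0, 86 - 87) = 0.
Member 4: others sum to 72; max(0, 86 - 72) = 14.
Member 5: others sum to 88; max(0, 86 - 88) = 0.
Total collected = 7 + 8 + 0 + 14 + 0 = 29.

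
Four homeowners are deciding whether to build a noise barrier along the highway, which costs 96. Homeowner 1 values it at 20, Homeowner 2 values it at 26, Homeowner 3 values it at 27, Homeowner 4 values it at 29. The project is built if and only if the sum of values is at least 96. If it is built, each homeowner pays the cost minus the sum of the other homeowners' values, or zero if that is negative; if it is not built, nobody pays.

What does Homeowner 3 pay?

21

Total value 102 ≥ cost 96, so the project is built.
The other homeowners' values sum to 75.
Cost minus that sum is 96 - 75 = 21.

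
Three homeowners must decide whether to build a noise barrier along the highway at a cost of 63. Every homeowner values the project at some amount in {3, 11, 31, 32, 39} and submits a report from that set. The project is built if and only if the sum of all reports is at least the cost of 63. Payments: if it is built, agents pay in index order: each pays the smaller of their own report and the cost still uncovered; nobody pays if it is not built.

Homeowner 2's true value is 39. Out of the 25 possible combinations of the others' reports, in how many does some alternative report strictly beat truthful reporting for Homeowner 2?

Others report (3, 31): truth gives 0; report 31 gives 8 > 0. Violating.
Others report (3, 32): truth gives 0; report 31 gives 8 > 0. Violating.
Others report (3, 39): truth gives 0; report 31 gives 8 > 0. Violating.
Others report (11, 31): truth gives 0; report 31 gives 8 > 0. Violating.
Others report (3, 3): truth gives 0; no alternative beats it.
Others report (3, 11): truth gives 0; no alternative beats it.
(Checking all 25 profiles: 17 have a profitable deviation, 8 do not.)

17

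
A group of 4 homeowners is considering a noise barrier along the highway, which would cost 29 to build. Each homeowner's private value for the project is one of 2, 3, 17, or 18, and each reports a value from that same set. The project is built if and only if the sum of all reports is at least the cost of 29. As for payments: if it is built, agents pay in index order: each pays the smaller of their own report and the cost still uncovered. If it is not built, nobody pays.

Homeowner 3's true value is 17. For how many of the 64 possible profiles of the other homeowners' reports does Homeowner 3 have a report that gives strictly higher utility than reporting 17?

Others report (2, 17, 17): truth gives 7; report 2 gives 15 > 7. Violating.
Others report (2, 17, 18): truth gives 7; report 2 gives 15 > 7. Violating.
Others report (2, 18, 17): truth gives 8; report 2 gives 15 > 8. Violating.
Others report (2, 18, 18): truth gives 8; report 2 gives 15 > 8. Violating.
Others report (2, 2, 2): truth gives 0; no alternative beats it.
Others report (2, 2, 3): truth gives 0; no alternative beats it.
(Checking all 64 profiles: 16 have a profitable deviation, 48 do not.)

16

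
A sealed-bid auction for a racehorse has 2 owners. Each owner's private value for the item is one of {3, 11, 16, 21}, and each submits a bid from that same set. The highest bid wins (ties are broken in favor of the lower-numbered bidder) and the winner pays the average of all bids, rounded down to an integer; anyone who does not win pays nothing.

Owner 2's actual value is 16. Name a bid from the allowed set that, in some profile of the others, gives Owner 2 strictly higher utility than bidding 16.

11

Suppose Owner 1 bids 3.
Bid 16: wins, pays 9, utility 16 - 9 = 7.
Bid 11: wins, pays 7, utility 16 - 7 = 9.
So bidding 11 beats truth here (9 > 7).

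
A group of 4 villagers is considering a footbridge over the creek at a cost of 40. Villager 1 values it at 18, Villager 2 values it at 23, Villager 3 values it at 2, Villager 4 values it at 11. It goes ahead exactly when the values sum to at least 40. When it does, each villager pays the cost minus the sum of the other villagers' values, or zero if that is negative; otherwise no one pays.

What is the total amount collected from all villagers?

13

Total value 54 ≥ cost 40, so it is built.
Villager 1: others sum to 36; max(0, 40 - 36) = 4.
Villager 2: others sum to 31; max(0, 40 - 31) = 9.
Villager 3: others sum to 52; max(0, 40 - 52) = 0.
Villager 4: others sum to 43; max(0, 40 - 43) = 0.
Total collected = 4 + 9 + 0 + 0 = 13.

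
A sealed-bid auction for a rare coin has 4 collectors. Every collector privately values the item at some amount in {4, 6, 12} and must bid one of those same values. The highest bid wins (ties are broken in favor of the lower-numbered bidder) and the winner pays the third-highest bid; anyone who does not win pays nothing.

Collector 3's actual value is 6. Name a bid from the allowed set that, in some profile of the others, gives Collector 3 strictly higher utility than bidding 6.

12

Suppose Collector 1 bids 4, Collector 2 bids 4 and Collector 4 bids 12.
Bid 6: loses, pays 0, utility 0.
Bid 12: wins, pays 4, utility 6 - 4 = 2.
So bidding 12 beats truth here (2 > 0).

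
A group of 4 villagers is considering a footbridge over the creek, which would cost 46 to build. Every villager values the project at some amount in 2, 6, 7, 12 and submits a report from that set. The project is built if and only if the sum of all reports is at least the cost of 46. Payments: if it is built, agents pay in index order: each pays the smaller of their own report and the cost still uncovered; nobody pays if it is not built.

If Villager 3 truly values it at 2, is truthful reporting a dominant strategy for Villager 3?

Yes

Check each profile of the others' reports and compare truth against every alternative report.
Others report (2, 2, 2): truth gives 0, best alternative gives 0.
Others report (2, 2, 6): truth gives 0, best alternative gives 0.
Others report (2, 2, 7): truth gives 0, best alternative gives 0.
Others report (2, 2, 12): truth gives 0, best alternative gives 0.
Others report (2, 6, 2): truth gives 0, best alternative gives 0.
Others report (2, 6, 6): truth gives 0, best alternative gives 0.
(Remaining 58 profiles checked similarly; truth is weakly best in each.)
In every case the truthful report is at least as good as any alternative, so it is a dominant strategy.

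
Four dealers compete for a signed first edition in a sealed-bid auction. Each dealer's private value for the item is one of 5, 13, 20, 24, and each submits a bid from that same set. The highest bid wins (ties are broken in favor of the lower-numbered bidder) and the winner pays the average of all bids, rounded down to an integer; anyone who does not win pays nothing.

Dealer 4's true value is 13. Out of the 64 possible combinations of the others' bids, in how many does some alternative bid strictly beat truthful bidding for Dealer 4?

6

Others bid (5, 5, 13): truth gives 0; bid 20 gives 3 > 0. Violating.
Others bid (5, 13, 5): truth gives 0; bid 20 gives 3 > 0. Violating.
Others bid (5, 13, 13): truth gives 0; bid 20 gives 1 > 0. Violating.
Others bid (13, 5, 5): truth gives 0; bid 20 gives 3 > 0. Violating.
Others bid (5, 5, 5): truth gives 6; no alternative beats it.
Others bid (5, 5, 20): truth gives 0; no alternative beats it.
(Checking all 64 profiles: 6 have a profitable deviation, 58 do not.)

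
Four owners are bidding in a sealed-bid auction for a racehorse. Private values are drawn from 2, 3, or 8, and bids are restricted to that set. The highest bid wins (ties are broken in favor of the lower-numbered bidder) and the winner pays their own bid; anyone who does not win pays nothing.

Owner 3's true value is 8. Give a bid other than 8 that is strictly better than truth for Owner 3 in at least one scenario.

3

Suppose Owner 1 bids 2, Owner 2 bids 2 and Owner 4 bids 2.
Bid 8: wins, pays 8, utility 8 - 8 = 0.
Bid 3: wins, pays 3, utility 8 - 3 = 5.
So bidding 3 beats truth here (5 > 0).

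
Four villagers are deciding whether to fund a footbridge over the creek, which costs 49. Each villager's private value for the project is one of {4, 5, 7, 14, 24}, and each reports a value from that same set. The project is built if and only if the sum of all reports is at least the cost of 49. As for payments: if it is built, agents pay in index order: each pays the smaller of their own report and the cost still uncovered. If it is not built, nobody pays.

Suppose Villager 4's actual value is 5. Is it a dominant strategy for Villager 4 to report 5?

Check each profile of the others' reports and compare truth against every alternative report.
Others report (4, 24, 24): truth gives 5, best alternative gives 5.
Others report (5, 24, 24): truth gives 5, best alternative gives 5.
Others report (7, 24, 24): truth gives 5, best alternative gives 5.
Others report (14, 14, 24): truth gives 5, best alternative gives 5.
Others report (14, 24, 14): truth gives 5, best alternative gives 5.
Others report (14, 24, 24): truth gives 5, best alternative gives 5.
(Remaining 119 profiles checked similarly; truth is weakly best in each.)
In every case the truthful report is at least as good as any alternative, so it is a dominant strategy.

Yes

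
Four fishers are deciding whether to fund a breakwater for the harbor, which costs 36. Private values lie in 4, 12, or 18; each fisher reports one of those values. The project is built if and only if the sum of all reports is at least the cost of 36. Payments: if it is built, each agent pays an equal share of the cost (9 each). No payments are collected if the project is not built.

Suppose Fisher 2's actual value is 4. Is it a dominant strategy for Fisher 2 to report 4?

Check each profile of the others' reports and compare truth against every alternative report.
Others report (4, 4, 18): truth gives 0, best alternative gives -5.
Others report (4, 12, 12): truth gives 0, best alternative gives -5.
Others report (4, 18, 4): truth gives 0, best alternative gives -5.
Others report (12, 4, 12): truth gives 0, best alternative gives -5.
Others report (12, 12, 4): truth gives 0, best alternative gives -5.
Others report (18, 4, 4): truth gives 0, best alternative gives -5.
(Remaining 21 profiles checked similarly; truth is weakly best in each.)
In every case the truthful report is at least as good as any alternative, so it is a dominant strategy.

Yes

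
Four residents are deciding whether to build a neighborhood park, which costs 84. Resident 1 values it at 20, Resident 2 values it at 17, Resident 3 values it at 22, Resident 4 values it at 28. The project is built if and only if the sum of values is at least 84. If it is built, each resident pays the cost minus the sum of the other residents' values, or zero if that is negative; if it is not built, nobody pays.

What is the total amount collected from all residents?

75

Total value 87 ≥ cost 84, so it is built.
Resident 1: others sum to 67; max(0, 84 - 67) = 17.
Resident 2: others sum to 70; max(0, 84 - 70) = 14.
Resident 3: others sum to 65; max(0, 84 - 65) = 19.
Resident 4: others sum to 59; max(0, 84 - 59) = 25.
Total collected = 17 + 14 + 19 + 25 = 75.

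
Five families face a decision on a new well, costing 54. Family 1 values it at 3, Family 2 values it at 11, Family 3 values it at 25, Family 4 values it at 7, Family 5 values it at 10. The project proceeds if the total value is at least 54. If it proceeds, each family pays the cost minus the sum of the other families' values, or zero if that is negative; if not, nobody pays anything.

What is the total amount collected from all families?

46

Total value 56 ≥ cost 54, so it is built.
Family 1: others sum to 53; max(0, 54 - 53) = 1.
Family 2: others sum to 45; max(0, 54 - 45) = 9.
Family 3: others sum to 31; max(0, 54 - 31) = 23.
Family 4: others sum to 49; max(0, 54 - 49) = 5.
Family 5: others sum to 46; max(0, 54 - 46) = 8.
Total collected = 1 + 9 + 23 + 5 + 8 = 46.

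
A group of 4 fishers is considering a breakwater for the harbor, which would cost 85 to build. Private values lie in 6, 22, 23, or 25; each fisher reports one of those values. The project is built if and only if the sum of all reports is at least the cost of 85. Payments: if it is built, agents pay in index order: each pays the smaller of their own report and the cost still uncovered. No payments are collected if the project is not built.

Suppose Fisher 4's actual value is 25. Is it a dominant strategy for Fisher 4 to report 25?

Check each profile of the others' reports and compare truth against every alternative report.
Others report (25, 25, 25): truth gives 15, best alternative gives 15.
Others report (23, 25, 25): truth gives 13, best alternative gives 13.
Others report (25, 23, 25): truth gives 13, best alternative gives 13.
Others report (25, 25, 23): truth gives 13, best alternative gives 13.
Others report (22, 25, 25): truth gives 12, best alternative gives 12.
Others report (25, 22, 25): truth gives 12, best alternative gives 12.
(Remaining 58 profiles checked similarly; truth is weakly best in each.)
In every case the truthful report is at least as good as any alternative, so it is a dominant strategy.

Yes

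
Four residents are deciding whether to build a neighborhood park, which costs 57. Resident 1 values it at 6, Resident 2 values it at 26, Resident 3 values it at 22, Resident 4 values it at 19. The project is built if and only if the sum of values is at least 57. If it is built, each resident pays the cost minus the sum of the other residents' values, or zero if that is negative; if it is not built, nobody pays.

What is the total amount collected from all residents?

19

Total value 73 ≥ cost 57, so it is built.
Resident 1: others sum to 67; max(0, 57 - 67) = 0.
Resident 2: others sum to 47; max(0, 57 - 47) = 10.
Resident 3: others sum to 51; max(0, 57 - 51) = 6.
Resident 4: others sum to 54; max(0, 57 - 54) = 3.
Total collected = 0 + 10 + 6 + 3 = 19.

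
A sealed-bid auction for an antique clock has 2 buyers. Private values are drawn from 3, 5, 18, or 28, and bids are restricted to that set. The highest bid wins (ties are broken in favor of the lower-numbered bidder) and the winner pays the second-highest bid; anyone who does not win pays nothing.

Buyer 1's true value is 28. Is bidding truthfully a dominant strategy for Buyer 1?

Yes

Check each profile of the others' bids and compare truth against every alternative bid.
Others bid (3): truth gives 25, best alternative gives 25.
Others bid (5): truth gives 23, best alternative gives 23.
Others bid (18): truth gives 10, best alternative gives 10.
Others bid (28): truth gives 0, best alternative gives 0.
In every case the truthful bid is at least as good as any alternative, so it is a dominant strategy.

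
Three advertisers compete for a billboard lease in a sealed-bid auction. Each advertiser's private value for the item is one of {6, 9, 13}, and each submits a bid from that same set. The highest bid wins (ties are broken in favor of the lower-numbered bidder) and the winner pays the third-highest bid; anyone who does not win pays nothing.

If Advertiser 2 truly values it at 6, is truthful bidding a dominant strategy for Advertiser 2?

Yes

Check each profile of the others' bids and compare truth against every alternative bid.
Others bid (6, 6): truth gives 0, best alternative gives 0.
Others bid (6, 9): truth gives 0, best alternative gives 0.
Others bid (6, 13): truth gives 0, best alternative gives 0.
Others bid (9, 6): truth gives 0, best alternative gives 0.
Others bid (9, 9): truth gives 0, best alternative gives 0.
Others bid (9, 13): truth gives 0, best alternative gives 0.
(Remaining 3 profiles checked similarly; truth is weakly best in each.)
In every case the truthful bid is at least as good as any alternative, so it is a dominant strategy.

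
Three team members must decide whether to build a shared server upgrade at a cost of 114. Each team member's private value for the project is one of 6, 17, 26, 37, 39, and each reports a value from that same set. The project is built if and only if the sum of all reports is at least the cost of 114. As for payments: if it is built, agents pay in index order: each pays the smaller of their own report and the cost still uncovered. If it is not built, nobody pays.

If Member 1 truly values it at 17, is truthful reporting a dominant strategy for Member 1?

Yes

Check each profile of the others' reports and compare truth against every alternative report.
Others report (6, 6): truth gives 0, best alternative gives 0.
Others report (6, 17): truth gives 0, best alternative gives 0.
Others report (6, 26): truth gives 0, best alternative gives 0.
Others report (6, 37): truth gives 0, best alternative gives 0.
Others report (6, 39): truth gives 0, best alternative gives 0.
Others report (17, 6): truth gives 0, best alternative gives 0.
(Remaining 19 profiles checked similarly; truth is weakly best in each.)
In every case the truthful report is at least as good as any alternative, so it is a dominant strategy.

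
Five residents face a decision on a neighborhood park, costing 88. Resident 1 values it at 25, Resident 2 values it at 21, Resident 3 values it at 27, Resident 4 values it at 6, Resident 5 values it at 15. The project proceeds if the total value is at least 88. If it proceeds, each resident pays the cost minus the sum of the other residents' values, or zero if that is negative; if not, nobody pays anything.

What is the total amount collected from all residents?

Total value 94 ≥ cost 88, so it is built.
Resident 1: others sum to 69; max(0, 88 - 69) = 19.
Resident 2: others sum to 73; max(0, 88 - 73) = 15.
Resident 3: others sum to 67; max(0, 88 - 67) = 21.
Resident 4: others sum to 88; max(0, 88 - 88) = 0.
Resident 5: others sum to 79; max(0, 88 - 79) = 9.
Total collected = 19 + 15 + 21 + 0 + 9 = 64.

64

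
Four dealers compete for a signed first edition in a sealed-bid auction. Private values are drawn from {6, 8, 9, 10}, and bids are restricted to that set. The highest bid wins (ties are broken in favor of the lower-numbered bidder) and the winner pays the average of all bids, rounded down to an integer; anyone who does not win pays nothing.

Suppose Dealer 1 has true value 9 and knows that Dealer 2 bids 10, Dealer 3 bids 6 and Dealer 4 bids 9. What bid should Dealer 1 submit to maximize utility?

10

Bid 6: loses, pays 0, utility 0.
Bid 8: loses, pays 0, utility 0.
Bid 9: loses, pays 0, utility 0.
Bid 10: wins, pays 8, utility 9 - 8 = 1.
The best choice is 10 with utility 1.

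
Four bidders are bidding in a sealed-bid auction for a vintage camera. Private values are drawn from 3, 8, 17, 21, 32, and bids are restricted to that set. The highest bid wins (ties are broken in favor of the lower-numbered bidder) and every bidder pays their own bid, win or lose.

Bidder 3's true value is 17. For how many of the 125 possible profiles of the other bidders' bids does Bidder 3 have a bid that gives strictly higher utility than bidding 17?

115

Others bid (3, 3, 3): truth gives 0; bid 8 gives 9 > 0. Violating.
Others bid (3, 3, 8): truth gives 0; bid 8 gives 9 > 0. Violating.
Others bid (3, 3, 21): truth gives -17; bid 3 gives -3 > -17. Violating.
Others bid (3, 3, 32): truth gives -17; bid 3 gives -3 > -17. Violating.
Others bid (3, 3, 17): truth gives 0; no alternative beats it.
Others bid (3, 8, 3): truth gives 0; no alternative beats it.
(Checking all 125 profiles: 115 have a profitable deviation, 10 do not.)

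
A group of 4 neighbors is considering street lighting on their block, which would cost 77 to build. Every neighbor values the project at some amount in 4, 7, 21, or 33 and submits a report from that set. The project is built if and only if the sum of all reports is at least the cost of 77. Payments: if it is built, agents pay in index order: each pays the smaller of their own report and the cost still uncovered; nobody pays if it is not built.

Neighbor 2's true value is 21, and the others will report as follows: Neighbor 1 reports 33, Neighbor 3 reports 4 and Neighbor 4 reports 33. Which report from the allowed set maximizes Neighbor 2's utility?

Report 4: project not built, utility 0.
Report 7: project built, pays 7, utility 21 - 7 = 14.
Report 21: project built, pays 21, utility 21 - 21 = 0.
Report 33: project built, pays 33, utility 21 - 33 = -12.
The best choice is 7 with utility 14.

7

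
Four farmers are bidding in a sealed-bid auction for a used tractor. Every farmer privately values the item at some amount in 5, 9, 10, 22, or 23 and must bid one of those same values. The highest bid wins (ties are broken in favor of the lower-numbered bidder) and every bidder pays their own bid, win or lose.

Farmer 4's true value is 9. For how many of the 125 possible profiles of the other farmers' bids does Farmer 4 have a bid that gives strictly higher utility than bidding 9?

124

Others bid (5, 5, 9): truth gives -9; bid 10 gives -1 > -9. Violating.
Others bid (5, 5, 10): truth gives -9; bid 5 gives -5 > -9. Violating.
Others bid (5, 5, 22): truth gives -9; bid 5 gives -5 > -9. Violating.
Others bid (5, 5, 23): truth gives -9; bid 5 gives -5 > -9. Violating.
Others bid (5, 5, 5): truth gives 0; no alternative beats it.
(Checking all 125 profiles: 124 have a profitable deviation, 1 does not.)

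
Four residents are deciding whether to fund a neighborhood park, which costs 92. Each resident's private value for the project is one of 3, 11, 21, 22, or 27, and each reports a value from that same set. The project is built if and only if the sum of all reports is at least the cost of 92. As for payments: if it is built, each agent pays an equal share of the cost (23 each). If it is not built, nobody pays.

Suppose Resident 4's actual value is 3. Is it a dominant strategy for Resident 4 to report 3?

Yes

Check each profile of the others' reports and compare truth against every alternative report.
Others report (27, 27, 27): truth gives 0, best alternative gives -20.
Others report (3, 3, 3): truth gives 0, best alternative gives 0.
Others report (3, 3, 11): truth gives 0, best alternative gives 0.
Others report (3, 3, 21): truth gives 0, best alternative gives 0.
Others report (3, 3, 22): truth gives 0, best alternative gives 0.
Others report (3, 3, 27): truth gives 0, best alternative gives 0.
(Remaining 119 profiles checked similarly; truth is weakly best in each.)
In every case the truthful report is at least as good as any alternative, so it is a dominant strategy.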